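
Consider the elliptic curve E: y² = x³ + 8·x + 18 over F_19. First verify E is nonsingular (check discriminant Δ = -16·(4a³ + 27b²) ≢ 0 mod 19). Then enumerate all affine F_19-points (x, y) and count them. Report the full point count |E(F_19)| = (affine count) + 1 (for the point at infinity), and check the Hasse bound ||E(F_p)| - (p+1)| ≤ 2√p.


Affine points = {(2, 2), (2, 17), (4, 0), (6, 4), (6, 15), (8, 9), (8, 10), (13, 1), (13, 18), (14, 9), (14, 10), (15, 6), (15, 13), (16, 9), (16, 10), (18, 3), (18, 16)}; affine count = 17; |E(F_19)| = 18.

Discriminant check: Δ ∝ 4a³ + 27b² = 4·8³ + 27·18² = 4·512 + 27·324 ≡ 4 (mod 19). Nonzero ⇒ E is nonsingular.
For each x ∈ F_19, compute rhs = x³ + 8·x + 18 mod 19, then count y ∈ F_19 with y² ≡ rhs.
  x = 0: rhs = 18, matching y values: none (0 points).
  x = 1: rhs = 8, matching y values: none (0 points).
  x = 2: rhs = 4, matching y values: 2, 17 (2 points).
  x = 3: rhs = 12, matching y values: none (0 points).
  x = 4: rhs = 0, matching y values: 0 (1 points).
  x = 5: rhs = 12, matching y values: none (0 points).
  x = 6: rhs = 16, matching y values: 4, 15 (2 points).
  x = 7: rhs = 18, matching y values: none (0 points).
  x = 8: rhs = 5, matching y values: 9, 10 (2 points).
  x = 9: rhs = 2, matching y values: none (0 points).
  x = 10: rhs = 15, matching y values: none (0 points).
  x = 11: rhs = 12, matching y values: none (0 points).
  x = 12: rhs = 18, matching y values: none (0 points).
  x = 13: rhs = 1, matching y values: 1, 18 (2 points).
  x = 14: rhs = 5, matching y values: 9, 10 (2 points).
  x = 15: rhs = 17, matching y values: 6, 13 (2 points).
  x = 16: rhs = 5, matching y values: 9, 10 (2 points).
  x = 17: rhs = 13, matching y values: none (0 points).
  x = 18: rhs = 9, matching y values: 3, 16 (2 points).
Total affine count: 17.
Full point count |E(F_19)| = 17 + 1 = 18.
Hasse bound: |18 − (19+1)| = |-2| = 2 ≤ 2√19 ≈ 8.7178 ✓.


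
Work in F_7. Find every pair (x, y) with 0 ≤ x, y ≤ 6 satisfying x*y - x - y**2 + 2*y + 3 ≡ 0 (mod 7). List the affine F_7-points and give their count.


Affine F_7-points: {(0, 3), (0, 6), (3, 0), (3, 5), (4, 2), (4, 4)}; count = 6.

For each of the 49 pairs (x, y) ∈ F_7², evaluate f(x, y) mod 7. Record the zeros.
  x = 0: [0↦3, 1↦4, 2↦3, 3↦0, 4↦2, 5↦2, 6↦0]  zeros at y ∈ {3, 6}
  x = 1: [0↦2, 1↦4, 2↦4, 3↦2, 4↦5, 5↦6, 6↦5]  zeros at y ∈ ∅
  x = 2: [0↦1, 1↦4, 2↦5, 3↦4, 4↦1, 5↦3, 6↦3]  zeros at y ∈ ∅
  x = 3: [0↦0, 1↦4, 2↦6, 3↦6, 4↦4, 5↦0, 6↦1]  zeros at y ∈ {0, 5}
  x = 4: [0↦6, 1↦4, 2↦0, 3↦1, 4↦0, 5↦4, 6↦6]  zeros at y ∈ {2, 4}
  x = 5: [0↦5, 1↦4, 2↦1, 3↦3, 4↦3, 5↦1, 6↦4]  zeros at y ∈ ∅
  x = 6: [0↦4, 1↦4, 2↦2, 3↦5, 4↦6, 5↦5, 6↦2]  zeros at y ∈ ∅
Collecting zeros: affine points = {(0, 3), (0, 6), (3, 0), (3, 5), (4, 2), (4, 4)}.
Total count |C(F_7)_aff| = 6.


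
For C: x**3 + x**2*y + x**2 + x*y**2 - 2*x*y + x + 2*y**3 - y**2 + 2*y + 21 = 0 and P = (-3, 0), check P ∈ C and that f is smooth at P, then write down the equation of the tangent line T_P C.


Tangent line at P: 22*x + 17*y + 66 = 0.

Step 1: f(-3, 0) = 0, so P lies on C.
Step 2: partial derivatives
  f_x(x, y) = 3*x**2 + 2*x*y + 2*x + y**2 - 2*y + 1, f_y(x, y) = x**2 + 2*x*y - 2*x + 6*y**2 - 2*y + 2.
  f_x(P) = 22, f_y(P) = 17 (gradient nonzero, so P is smooth).
Step 3: tangent line at P: 22·(x − -3) + 17·(y − 0) = 0.
Expanding: 22*x + 17*y + 66 = 0.


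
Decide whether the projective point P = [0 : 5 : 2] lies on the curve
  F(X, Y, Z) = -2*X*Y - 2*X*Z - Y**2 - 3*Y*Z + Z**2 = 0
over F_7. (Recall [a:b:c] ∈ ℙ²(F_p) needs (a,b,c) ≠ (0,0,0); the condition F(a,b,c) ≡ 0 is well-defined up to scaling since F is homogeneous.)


F(0,5,2) ≡ 5 (mod 7); P is NOT on the curve.

Evaluate F(0, 5, 2) term-by-term (mod 7).
  -2*X*Y ↦ -2·0·5·1 = 0
  -2*X*Z ↦ -2·0·1·2 = 0
  -Y**2 ↦ -1·1·25·1 = -25
  -3*Y*Z ↦ -3·1·5·2 = -30
  Z**2 ↦ 1·1·1·4 = 4
Sum: F(0, 5, 2) = (0) + (0) + (-25) + (-30) + (4) = -51.
Reducing mod 7: -51 ≡ 5 (mod 7).
Since F(a, b, c) ≡ 5 ≠ 0 (mod 7), P does NOT lie on the curve.


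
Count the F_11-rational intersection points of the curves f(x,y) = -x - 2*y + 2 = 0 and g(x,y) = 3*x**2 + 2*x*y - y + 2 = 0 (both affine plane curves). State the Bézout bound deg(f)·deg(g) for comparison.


Common zeros: {(1, 6), (6, 9)}; count = 2; Bézout bound = 2.

deg(f) = 1, deg(g) = 2, so Bézout bound = 2.
Scan x ∈ F_11. For each x, list the y ∈ F_11 with f(x, y) ≡ 0 and those with g(x, y) ≡ 0 (mod 11); the common zeros in that column are the intersection.
  x = 0: f ≡ 0 at y ∈ {1}; g ≡ 0 at y ∈ {2}; common: ∅.
  x = 1: f ≡ 0 at y ∈ {6}; g ≡ 0 at y ∈ {6}; common: {6}.
  x = 2: f ≡ 0 at y ∈ {0}; g ≡ 0 at y ∈ {10}; common: ∅.
  x = 3: f ≡ 0 at y ∈ {5}; g ≡ 0 at y ∈ {3}; common: ∅.
  x = 4: f ≡ 0 at y ∈ {10}; g ≡ 0 at y ∈ {7}; common: ∅.
  x = 5: f ≡ 0 at y ∈ {4}; g ≡ 0 at y ∈ {0}; common: ∅.
  x = 6: f ≡ 0 at y ∈ {9}; g ≡ 0 at y ∈ {0, 1, 2, 3, 4, 5, 6, 7, 8, 9, 10}; common: {9}.
  x = 7: f ≡ 0 at y ∈ {3}; g ≡ 0 at y ∈ {8}; common: ∅.
  x = 8: f ≡ 0 at y ∈ {8}; g ≡ 0 at y ∈ {1}; common: ∅.
  x = 9: f ≡ 0 at y ∈ {2}; g ≡ 0 at y ∈ {5}; common: ∅.
  x = 10: f ≡ 0 at y ∈ {7}; g ≡ 0 at y ∈ {9}; common: ∅.
Collecting: common zeros = {(1, 6), (6, 9)}, so the count is 2.
Comparison with the Bézout bound: 2 ≤ 2 = deg(f)·deg(g), as expected for curves with no common component (the bound is attained).


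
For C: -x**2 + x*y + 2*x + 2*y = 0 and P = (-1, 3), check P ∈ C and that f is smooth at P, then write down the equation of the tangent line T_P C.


Tangent line at P: 7*x + y + 4 = 0.

Step 1: f(-1, 3) = 0, so P lies on C.
Step 2: partial derivatives
  f_x(x, y) = -2*x + y + 2, f_y(x, y) = x + 2.
  f_x(P) = 7, f_y(P) = 1 (gradient nonzero, so P is smooth).
Step 3: tangent line at P: 7·(x − -1) + 1·(y − 3) = 0.
Expanding: 7*x + y + 4 = 0.


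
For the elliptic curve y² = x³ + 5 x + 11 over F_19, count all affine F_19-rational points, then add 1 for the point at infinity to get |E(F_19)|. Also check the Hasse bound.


Affine points = {(0, 7), (0, 12), (1, 6), (1, 13), (4, 0), (5, 3), (5, 16), (7, 3), (7, 16), (9, 5), (9, 14), (10, 4), (10, 15), (16, 8), (16, 11), (18, 9), (18, 10)}; affine count = 17; |E(F_19)| = 18.

Discriminant check: Δ ∝ 4a³ + 27b² = 4·5³ + 27·11² = 4·125 + 27·121 ≡ 5 (mod 19). Nonzero ⇒ E is nonsingular.
For each x ∈ F_19, compute rhs = x³ + 5·x + 11 mod 19, then count y ∈ F_19 with y² ≡ rhs.
  x = 0: rhs = 11, matching y values: 7, 12 (2 points).
  x = 1: rhs = 17, matching y values: 6, 13 (2 points).
  x = 2: rhs = 10, matching y values: none (0 points).
  x = 3: rhs = 15, matching y values: none (0 points).
  x = 4: rhs = 0, matching y values: 0 (1 points).
  x = 5: rhs = 9, matching y values: 3, 16 (2 points).
  x = 6: rhs = 10, matching y values: none (0 points).
  x = 7: rhs = 9, matching y values: 3, 16 (2 points).
  x = 8: rhs = 12, matching y values: none (0 points).
  x = 9: rhs = 6, matching y values: 5, 14 (2 points).
  x = 10: rhs = 16, matching y values: 4, 15 (2 points).
  x = 11: rhs = 10, matching y values: none (0 points).
  x = 12: rhs = 13, matching y values: none (0 points).
  x = 13: rhs = 12, matching y values: none (0 points).
  x = 14: rhs = 13, matching y values: none (0 points).
  x = 15: rhs = 3, matching y values: none (0 points).
  x = 16: rhs = 7, matching y values: 8, 11 (2 points).
  x = 17: rhs = 12, matching y values: none (0 points).
  x = 18: rhs = 5, matching y values: 9, 10 (2 points).
Total affine count: 17.
Full point count |E(F_19)| = 17 + 1 = 18.
Hasse bound: |18 − (19+1)| = |-2| = 2 ≤ 2√19 ≈ 8.7178 ✓.


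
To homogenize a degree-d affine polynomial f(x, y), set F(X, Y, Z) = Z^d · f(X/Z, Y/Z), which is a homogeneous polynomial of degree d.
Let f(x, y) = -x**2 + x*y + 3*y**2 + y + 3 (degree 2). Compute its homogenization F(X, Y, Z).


F(X, Y, Z) = -X**2 + X*Y + 3*Y**2 + Y*Z + 3*Z**2

deg(f) = 2.
Substitute x = X/Z, y = Y/Z into f, then multiply by Z^2.
  monomial -1·x^2·y^0 ↦ -1·X^2·Y^0·Z^0.
  monomial 1·x^1·y^1 ↦ 1·X^1·Y^1·Z^0.
  monomial 3·x^0·y^2 ↦ 3·X^0·Y^2·Z^0.
  monomial 1·x^0·y^1 ↦ 1·X^0·Y^1·Z^1.
  monomial 3·x^0·y^0 ↦ 3·X^0·Y^0·Z^2.
Collecting: F(X, Y, Z) = -X**2 + X*Y + 3*Y**2 + Y*Z + 3*Z**2.


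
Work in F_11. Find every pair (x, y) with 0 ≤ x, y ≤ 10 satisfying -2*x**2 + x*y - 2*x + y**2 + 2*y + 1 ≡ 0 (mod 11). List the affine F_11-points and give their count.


Affine F_11-points: {(0, 10), (2, 0), (2, 7), (4, 6), (4, 10), (6, 7), (8, 0), (8, 1), (9, 5), (9, 6)}; count = 10.

For each of the 121 pairs (x, y) ∈ F_11², evaluate f(x, y) mod 11. Record the zeros.
  x = 0: [0↦1, 1↦4, 2↦9, 3↦5, 4↦3, 5↦3, 6↦5, 7↦9, 8↦4, 9↦1, 10↦0]  zeros at y ∈ {10}
  x = 1: [0↦8, 1↦1, 2↦7, 3↦4, 4↦3, 5↦4, 6↦7, 7↦1, 8↦8, 9↦6, 10↦6]  zeros at y ∈ ∅
  x = 2: [0↦0, 1↦5, 2↦1, 3↦10, 4↦10, 5↦1, 6↦5, 7↦0, 8↦8, 9↦7, 10↦8]  zeros at y ∈ {0, 7}
  x = 3: [0↦10, 1↦5, 2↦2, 3↦1, 4↦2, 5↦5, 6↦10, 7↦6, 8↦4, 9↦4, 10↦6]  zeros at y ∈ ∅
  x = 4: [0↦5, 1↦1, 2↦10, 3↦10, 4↦1, 5↦5, 6↦0, 7↦8, 8↦7, 9↦8, 10↦0]  zeros at y ∈ {6, 10}
  x = 5: [0↦7, 1↦4, 2↦3, 3↦4, 4↦7, 5↦1, 6↦8, 7↦6, 8↦6, 9↦8, 10↦1]  zeros at y ∈ ∅
  x = 6: [0↦5, 1↦3, 2↦3, 3↦5, 4↦9, 5↦4, 6↦1, 7↦0, 8↦1, 9↦4, 10↦9]  zeros at y ∈ {7}
  x = 7: [0↦10, 1↦9, 2↦10, 3↦2, 4↦7, 5↦3, 6↦1, 7↦1, 8↦3, 9↦7, 10↦2]  zeros at y ∈ ∅
  x = 8: [0↦0, 1↦0, 2↦2, 3↦6, 4↦1, 5↦9, 6↦8, 7↦9, 8↦1, 9↦6, 10↦2]  zeros at y ∈ {0, 1}
  x = 9: [0↦8, 1↦9, 2↦1, 3↦6, 4↦2, 5↦0, 6↦0, 7↦2, 8↦6, 9↦1, 10↦9]  zeros at y ∈ {5, 6}
  x = 10: [0↦1, 1↦3, 2↦7, 3↦2, 4↦10, 5↦9, 6↦10, 7↦2, 8↦7, 9↦3, 10↦1]  zeros at y ∈ ∅
Collecting zeros: affine points = {(0, 10), (2, 0), (2, 7), (4, 6), (4, 10), (6, 7), (8, 0), (8, 1), (9, 5), (9, 6)}.
Total count |C(F_11)_aff| = 10.


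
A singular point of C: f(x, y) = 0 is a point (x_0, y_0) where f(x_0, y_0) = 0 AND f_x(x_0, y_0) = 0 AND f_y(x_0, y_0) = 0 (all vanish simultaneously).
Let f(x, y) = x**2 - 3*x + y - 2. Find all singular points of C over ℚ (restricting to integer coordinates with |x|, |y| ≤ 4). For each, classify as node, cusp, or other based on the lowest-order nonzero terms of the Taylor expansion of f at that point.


No singular points in the scanned grid; C is smooth there.

Compute partial derivatives:
  f_x = 2*x - 3.
  f_y = 1.
f_y = 1 is a nonzero constant, so f_y never vanishes: no point (x, y) can satisfy f = f_x = f_y = 0. In particular no (x, y) ∈ {−4, ..., 4}² is singular; the curve is smooth.


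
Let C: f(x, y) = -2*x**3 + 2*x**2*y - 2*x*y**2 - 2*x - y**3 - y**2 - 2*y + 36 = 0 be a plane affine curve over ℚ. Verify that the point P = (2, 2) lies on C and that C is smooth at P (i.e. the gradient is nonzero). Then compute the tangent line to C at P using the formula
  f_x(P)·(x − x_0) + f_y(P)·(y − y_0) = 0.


Tangent line at P: -18*x - 26*y + 88 = 0.

Step 1: f(2, 2) = 0, so P lies on C.
Step 2: partial derivatives
  f_x(x, y) = -6*x**2 + 4*x*y - 2*y**2 - 2, f_y(x, y) = 2*x**2 - 4*x*y - 3*y**2 - 2*y - 2.
  f_x(P) = -18, f_y(P) = -26 (gradient nonzero, so P is smooth).
Step 3: tangent line at P: -18·(x − 2) + -26·(y − 2) = 0.
Expanding: -18*x - 26*y + 88 = 0.


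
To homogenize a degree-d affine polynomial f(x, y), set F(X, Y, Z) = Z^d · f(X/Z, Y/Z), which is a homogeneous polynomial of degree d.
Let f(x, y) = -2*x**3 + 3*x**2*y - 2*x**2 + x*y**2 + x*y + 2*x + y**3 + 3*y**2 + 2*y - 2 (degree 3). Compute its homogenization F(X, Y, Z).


F(X, Y, Z) = -2*X**3 + 3*X**2*Y - 2*X**2*Z + X*Y**2 + X*Y*Z + 2*X*Z**2 + Y**3 + 3*Y**2*Z + 2*Y*Z**2 - 2*Z**3

deg(f) = 3.
Substitute x = X/Z, y = Y/Z into f, then multiply by Z^3.
  monomial -2·x^3·y^0 ↦ -2·X^3·Y^0·Z^0.
  monomial 3·x^2·y^1 ↦ 3·X^2·Y^1·Z^0.
  monomial -2·x^2·y^0 ↦ -2·X^2·Y^0·Z^1.
  monomial 1·x^1·y^2 ↦ 1·X^1·Y^2·Z^0.
  monomial 1·x^1·y^1 ↦ 1·X^1·Y^1·Z^1.
  monomial 2·x^1·y^0 ↦ 2·X^1·Y^0·Z^2.
  monomial 1·x^0·y^3 ↦ 1·X^0·Y^3·Z^0.
  monomial 3·x^0·y^2 ↦ 3·X^0·Y^2·Z^1.
  monomial 2·x^0·y^1 ↦ 2·X^0·Y^1·Z^2.
  monomial -2·x^0·y^0 ↦ -2·X^0·Y^0·Z^3.
Collecting: F(X, Y, Z) = -2*X**3 + 3*X**2*Y - 2*X**2*Z + X*Y**2 + X*Y*Z + 2*X*Z**2 + Y**3 + 3*Y**2*Z + 2*Y*Z**2 - 2*Z**3.


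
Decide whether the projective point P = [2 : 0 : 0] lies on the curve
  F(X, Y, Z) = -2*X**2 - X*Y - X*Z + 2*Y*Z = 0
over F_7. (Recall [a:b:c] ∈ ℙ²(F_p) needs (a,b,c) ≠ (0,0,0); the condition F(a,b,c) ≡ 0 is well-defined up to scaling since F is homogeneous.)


F(2,0,0) ≡ 6 (mod 7); P is NOT on the curve.

Evaluate F(2, 0, 0) term-by-term (mod 7).
  -2*X**2 ↦ -2·4·1·1 = -8
  -X*Y ↦ -1·2·0·1 = 0
  -X*Z ↦ -1·2·1·0 = 0
  2*Y*Z ↦ 2·1·0·0 = 0
Sum: F(2, 0, 0) = (-8) + (0) + (0) + (0) = -8.
Reducing mod 7: -8 ≡ 6 (mod 7).
Since F(a, b, c) ≡ 6 ≠ 0 (mod 7), P does NOT lie on the curve.


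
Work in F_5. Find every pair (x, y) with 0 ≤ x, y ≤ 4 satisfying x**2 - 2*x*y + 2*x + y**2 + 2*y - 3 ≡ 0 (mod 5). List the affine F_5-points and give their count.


Affine F_5-points: {(0, 1), (0, 2), (1, 0), (2, 0), (2, 2)}; count = 5.

For each of the 25 pairs (x, y) ∈ F_5², evaluate f(x, y) mod 5. Record the zeros.
  x = 0: [0↦2, 1↦0, 2↦0, 3↦2, 4↦1]  zeros at y ∈ {1, 2}
  x = 1: [0↦0, 1↦1, 2↦4, 3↦4, 4↦1]  zeros at y ∈ {0}
  x = 2: [0↦0, 1↦4, 2↦0, 3↦3, 4↦3]  zeros at y ∈ {0, 2}
  x = 3: [0↦2, 1↦4, 2↦3, 3↦4, 4↦2]  zeros at y ∈ ∅
  x = 4: [0↦1, 1↦1, 2↦3, 3↦2, 4↦3]  zeros at y ∈ ∅
Collecting zeros: affine points = {(0, 1), (0, 2), (1, 0), (2, 0), (2, 2)}.
Total count |C(F_5)_aff| = 5.


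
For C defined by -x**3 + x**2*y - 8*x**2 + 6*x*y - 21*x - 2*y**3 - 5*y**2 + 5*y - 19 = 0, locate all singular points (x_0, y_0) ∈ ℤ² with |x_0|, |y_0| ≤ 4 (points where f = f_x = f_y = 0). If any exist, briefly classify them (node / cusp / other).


Singular points: {(-3, -1)}; classification: cusp.

Compute partial derivatives:
  f_x = -3*x**2 + 2*x*y - 16*x + 6*y - 21.
  f_y = x**2 + 6*x - 6*y**2 - 10*y + 5.
Scan x_0 ∈ {−4, ..., 4}. For each x_0, f_y(x_0, y) is a polynomial in y; find its integer roots y ∈ {−4, ..., 4}, then test f_x and f at those candidates.
  x = -4: f_y(-4, y) = -6*y**2 - 10*y - 3; no integer root y with |y| ≤ 4.
  x = -3: f_y(-3, y) = -6*y**2 - 10*y - 4; vanishes at y ∈ {-1}. (-3, -1): f_x = 0, f = 0 — SINGULAR.
  x = -2: f_y(-2, y) = -6*y**2 - 10*y - 3; no integer root y with |y| ≤ 4.
  x = -1: f_y(-1, y) = -6*y**2 - 10*y; vanishes at y ∈ {0}. (-1, 0): f_x = -8 ≠ 0.
  x = 0: f_y(0, y) = -6*y**2 - 10*y + 5; no integer root y with |y| ≤ 4.
  x = 1: f_y(1, y) = -6*y**2 - 10*y + 12; no integer root y with |y| ≤ 4.
  x = 2: f_y(2, y) = -6*y**2 - 10*y + 21; no integer root y with |y| ≤ 4.
  x = 3: f_y(3, y) = -6*y**2 - 10*y + 32; no integer root y with |y| ≤ 4.
  x = 4: f_y(4, y) = -6*y**2 - 10*y + 45; no integer root y with |y| ≤ 4.
Only singular point on the grid: (-3, -1).
Classify: substitute x = -3 + u, y = -1 + v and expand: f = -u**3 + u**2*v - 2*v**3 + v**2.
No constant or linear terms (consistent with a singular point). Quadratic part: v**2. Cubic part: -u**3 + u**2*v - 2*v**3.
The quadratic part v**2 is a perfect square, so there is a single (double) tangent line v = 0, i.e. y = -1. Restricting the cubic part to that line (v = 0) leaves -u**3 ≠ 0, so f is not divisible by v and the branch is v² ≈ u**3 to lowest order — this is a cusp.
Classification: cusp.


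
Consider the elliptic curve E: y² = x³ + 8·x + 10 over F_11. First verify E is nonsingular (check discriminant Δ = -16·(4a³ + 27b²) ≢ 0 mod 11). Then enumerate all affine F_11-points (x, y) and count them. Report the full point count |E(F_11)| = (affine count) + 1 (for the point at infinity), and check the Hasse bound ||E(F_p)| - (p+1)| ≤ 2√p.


Affine points = {(2, 1), (2, 10), (8, 5), (8, 6), (10, 1), (10, 10)}; affine count = 6; |E(F_11)| = 7.

Discriminant check: Δ ∝ 4a³ + 27b² = 4·8³ + 27·10² = 4·512 + 27·100 ≡ 7 (mod 11). Nonzero ⇒ E is nonsingular.
For each x ∈ F_11, compute rhs = x³ + 8·x + 10 mod 11, then count y ∈ F_11 with y² ≡ rhs.
  x = 0: rhs = 10, matching y values: none (0 points).
  x = 1: rhs = 8, matching y values: none (0 points).
  x = 2: rhs = 1, matching y values: 1, 10 (2 points).
  x = 3: rhs = 6, matching y values: none (0 points).
  x = 4: rhs = 7, matching y values: none (0 points).
  x = 5: rhs = 10, matching y values: none (0 points).
  x = 6: rhs = 10, matching y values: none (0 points).
  x = 7: rhs = 2, matching y values: none (0 points).
  x = 8: rhs = 3, matching y values: 5, 6 (2 points).
  x = 9: rhs = 8, matching y values: none (0 points).
  x = 10: rhs = 1, matching y values: 1, 10 (2 points).
Total affine count: 6.
Full point count |E(F_11)| = 6 + 1 = 7.
Hasse bound: |7 − (11+1)| = |-5| = 5 ≤ 2√11 ≈ 6.6332 ✓.


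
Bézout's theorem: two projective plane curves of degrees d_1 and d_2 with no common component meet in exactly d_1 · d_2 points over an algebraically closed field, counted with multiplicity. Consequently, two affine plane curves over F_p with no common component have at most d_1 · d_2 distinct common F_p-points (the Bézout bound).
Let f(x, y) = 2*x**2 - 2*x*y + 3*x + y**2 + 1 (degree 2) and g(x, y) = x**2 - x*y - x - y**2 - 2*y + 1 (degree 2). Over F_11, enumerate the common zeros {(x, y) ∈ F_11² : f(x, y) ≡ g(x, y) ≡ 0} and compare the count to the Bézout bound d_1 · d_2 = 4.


Common zeros: ∅; count = 0; Bézout bound = 4.

deg(f) = 2, deg(g) = 2, so Bézout bound = 4.
Scan x ∈ F_11. For each x, list the y ∈ F_11 with f(x, y) ≡ 0 and those with g(x, y) ≡ 0 (mod 11); the common zeros in that column are the intersection.
  x = 0: f ≡ 0 at y ∈ ∅; g ≡ 0 at y ∈ ∅; common: ∅.
  x = 1: f ≡ 0 at y ∈ ∅; g ≡ 0 at y ∈ ∅; common: ∅.
  x = 2: f ≡ 0 at y ∈ {2}; g ≡ 0 at y ∈ ∅; common: ∅.
  x = 3: f ≡ 0 at y ∈ {8, 9}; g ≡ 0 at y ∈ {7, 10}; common: ∅.
  x = 4: f ≡ 0 at y ∈ {2, 6}; g ≡ 0 at y ∈ {8}; common: ∅.
  x = 5: f ≡ 0 at y ∈ {0, 10}; g ≡ 0 at y ∈ {7, 8}; common: ∅.
  x = 6: f ≡ 0 at y ∈ {6}; g ≡ 0 at y ∈ {1, 2}; common: ∅.
  x = 7: f ≡ 0 at y ∈ ∅; g ≡ 0 at y ∈ {1}; common: ∅.
  x = 8: f ≡ 0 at y ∈ ∅; g ≡ 0 at y ∈ {2, 10}; common: ∅.
  x = 9: f ≡ 0 at y ∈ {8, 10}; g ≡ 0 at y ∈ ∅; common: ∅.
  x = 10: f ≡ 0 at y ∈ {0, 9}; g ≡ 0 at y ∈ ∅; common: ∅.
Collecting: common zeros = ∅, so the count is 0.
Comparison with the Bézout bound: 0 ≤ 4 = deg(f)·deg(g), as expected for curves with no common component (the affine F_11-count falls short of the bound because intersections may lie at infinity, over extension fields, or carry multiplicity).


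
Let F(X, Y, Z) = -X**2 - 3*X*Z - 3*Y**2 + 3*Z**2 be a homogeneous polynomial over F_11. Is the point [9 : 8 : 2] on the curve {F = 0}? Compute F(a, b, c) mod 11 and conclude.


F(9,8,2) ≡ 4 (mod 11); P is NOT on the curve.

Evaluate F(9, 8, 2) term-by-term (mod 11).
  -X**2 ↦ -1·81·1·1 = -81
  -3*X*Z ↦ -3·9·1·2 = -54
  -3*Y**2 ↦ -3·1·64·1 = -192
  3*Z**2 ↦ 3·1·1·4 = 12
Sum: F(9, 8, 2) = (-81) + (-54) + (-192) + (12) = -315.
Reducing mod 11: -315 ≡ 4 (mod 11).
Since F(a, b, c) ≡ 4 ≠ 0 (mod 11), P does NOT lie on the curve.


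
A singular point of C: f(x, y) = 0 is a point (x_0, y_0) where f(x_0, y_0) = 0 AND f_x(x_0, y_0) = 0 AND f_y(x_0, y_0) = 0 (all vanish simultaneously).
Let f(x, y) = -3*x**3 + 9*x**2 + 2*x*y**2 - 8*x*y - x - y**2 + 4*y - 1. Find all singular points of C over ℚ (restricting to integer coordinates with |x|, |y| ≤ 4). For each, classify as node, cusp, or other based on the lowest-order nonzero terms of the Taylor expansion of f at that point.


Singular points: {(1, 2)}; classification: cusp.

Compute partial derivatives:
  f_x = -9*x**2 + 18*x + 2*y**2 - 8*y - 1.
  f_y = 4*x*y - 8*x - 2*y + 4.
Scan x_0 ∈ {−4, ..., 4}. For each x_0, f_y(x_0, y) is a polynomial in y; find its integer roots y ∈ {−4, ..., 4}, then test f_x and f at those candidates.
  x = -4: f_y(-4, y) = 36 - 18*y; vanishes at y ∈ {2}. (-4, 2): f_x = -225 ≠ 0.
  x = -3: f_y(-3, y) = 28 - 14*y; vanishes at y ∈ {2}. (-3, 2): f_x = -144 ≠ 0.
  x = -2: f_y(-2, y) = 20 - 10*y; vanishes at y ∈ {2}. (-2, 2): f_x = -81 ≠ 0.
  x = -1: f_y(-1, y) = 12 - 6*y; vanishes at y ∈ {2}. (-1, 2): f_x = -36 ≠ 0.
  x = 0: f_y(0, y) = 4 - 2*y; vanishes at y ∈ {2}. (0, 2): f_x = -9 ≠ 0.
  x = 1: f_y(1, y) = 2*y - 4; vanishes at y ∈ {2}. (1, 2): f_x = 0, f = 0 — SINGULAR.
  x = 2: f_y(2, y) = 6*y - 12; vanishes at y ∈ {2}. (2, 2): f_x = -9 ≠ 0.
  x = 3: f_y(3, y) = 10*y - 20; vanishes at y ∈ {2}. (3, 2): f_x = -36 ≠ 0.
  x = 4: f_y(4, y) = 14*y - 28; vanishes at y ∈ {2}. (4, 2): f_x = -81 ≠ 0.
Only singular point on the grid: (1, 2).
Classify: substitute x = 1 + u, y = 2 + v and expand: f = -3*u**3 + 2*u*v**2 + v**2.
No constant or linear terms (consistent with a singular point). Quadratic part: v**2. Cubic part: -3*u**3 + 2*u*v**2.
The quadratic part v**2 is a perfect square, so there is a single (double) tangent line v = 0, i.e. y = 2. Restricting the cubic part to that line (v = 0) leaves -3*u**3 ≠ 0, so f is not divisible by v and the branch is v² ≈ 3*u**3 to lowest order — this is a cusp.
Classification: cusp.


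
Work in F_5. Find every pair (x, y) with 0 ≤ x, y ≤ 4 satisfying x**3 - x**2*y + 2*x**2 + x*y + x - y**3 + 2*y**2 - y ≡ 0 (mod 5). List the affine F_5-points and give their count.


Affine F_5-points: {(0, 0), (0, 1), (2, 3), (4, 0)}; count = 4.

For each of the 25 pairs (x, y) ∈ F_5², evaluate f(x, y) mod 5. Record the zeros.
  x = 0: [0↦0, 1↦0, 2↦3, 3↦3, 4↦4]  zeros at y ∈ {0, 1}
  x = 1: [0↦4, 1↦4, 2↦2, 3↦2, 4↦3]  zeros at y ∈ ∅
  x = 2: [0↦3, 1↦1, 2↦2, 3↦0, 4↦4]  zeros at y ∈ {3}
  x = 3: [0↦3, 1↦2, 2↦4, 3↦3, 4↦3]  zeros at y ∈ ∅
  x = 4: [0↦0, 1↦3, 2↦4, 3↦2, 4↦1]  zeros at y ∈ {0}
Collecting zeros: affine points = {(0, 0), (0, 1), (2, 3), (4, 0)}.
Total count |C(F_5)_aff| = 4.


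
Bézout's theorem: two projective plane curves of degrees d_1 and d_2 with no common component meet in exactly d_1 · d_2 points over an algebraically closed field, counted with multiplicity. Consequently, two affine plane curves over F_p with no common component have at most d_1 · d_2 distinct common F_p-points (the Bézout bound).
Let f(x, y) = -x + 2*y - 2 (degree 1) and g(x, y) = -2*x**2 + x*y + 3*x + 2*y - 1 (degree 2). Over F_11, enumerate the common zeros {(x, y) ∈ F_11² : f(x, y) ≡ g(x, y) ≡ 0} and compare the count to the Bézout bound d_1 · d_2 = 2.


Common zeros: {(8, 5), (10, 6)}; count = 2; Bézout bound = 2.

deg(f) = 1, deg(g) = 2, so Bézout bound = 2.
Scan x ∈ F_11. For each x, list the y ∈ F_11 with f(x, y) ≡ 0 and those with g(x, y) ≡ 0 (mod 11); the common zeros in that column are the intersection.
  x = 0: f ≡ 0 at y ∈ {1}; g ≡ 0 at y ∈ {6}; common: ∅.
  x = 1: f ≡ 0 at y ∈ {7}; g ≡ 0 at y ∈ {0}; common: ∅.
  x = 2: f ≡ 0 at y ∈ {2}; g ≡ 0 at y ∈ {9}; common: ∅.
  x = 3: f ≡ 0 at y ∈ {8}; g ≡ 0 at y ∈ {2}; common: ∅.
  x = 4: f ≡ 0 at y ∈ {3}; g ≡ 0 at y ∈ {9}; common: ∅.
  x = 5: f ≡ 0 at y ∈ {9}; g ≡ 0 at y ∈ {2}; common: ∅.
  x = 6: f ≡ 0 at y ∈ {4}; g ≡ 0 at y ∈ {0}; common: ∅.
  x = 7: f ≡ 0 at y ∈ {10}; g ≡ 0 at y ∈ {5}; common: ∅.
  x = 8: f ≡ 0 at y ∈ {5}; g ≡ 0 at y ∈ {5}; common: {5}.
  x = 9: f ≡ 0 at y ∈ {0}; g ≡ 0 at y ∈ ∅; common: ∅.
  x = 10: f ≡ 0 at y ∈ {6}; g ≡ 0 at y ∈ {6}; common: {6}.
Collecting: common zeros = {(8, 5), (10, 6)}, so the count is 2.
Comparison with the Bézout bound: 2 ≤ 2 = deg(f)·deg(g), as expected for curves with no common component (the bound is attained).


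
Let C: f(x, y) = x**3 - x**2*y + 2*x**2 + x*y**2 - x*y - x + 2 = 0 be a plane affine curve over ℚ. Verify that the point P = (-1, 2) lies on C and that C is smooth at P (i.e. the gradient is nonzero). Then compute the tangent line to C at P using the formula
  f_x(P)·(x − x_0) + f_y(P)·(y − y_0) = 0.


Tangent line at P: 4*x - 4*y + 12 = 0.

Step 1: f(-1, 2) = 0, so P lies on C.
Step 2: partial derivatives
  f_x(x, y) = 3*x**2 - 2*x*y + 4*x + y**2 - y - 1, f_y(x, y) = -x**2 + 2*x*y - x.
  f_x(P) = 4, f_y(P) = -4 (gradient nonzero, so P is smooth).
Step 3: tangent line at P: 4·(x − -1) + -4·(y − 2) = 0.
Expanding: 4*x - 4*y + 12 = 0.


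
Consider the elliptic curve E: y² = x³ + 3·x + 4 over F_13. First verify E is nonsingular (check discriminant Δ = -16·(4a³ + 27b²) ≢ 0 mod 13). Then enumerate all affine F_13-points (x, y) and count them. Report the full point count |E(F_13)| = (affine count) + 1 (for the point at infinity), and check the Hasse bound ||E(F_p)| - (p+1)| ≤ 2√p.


Affine points = {(0, 2), (0, 11), (3, 1), (3, 12), (5, 1), (5, 12), (6, 2), (6, 11), (7, 2), (7, 11), (11, 4), (11, 9), (12, 0)}; affine count = 13; |E(F_13)| = 14.

Discriminant check: Δ ∝ 4a³ + 27b² = 4·3³ + 27·4² = 4·27 + 27·16 ≡ 7 (mod 13). Nonzero ⇒ E is nonsingular.
For each x ∈ F_13, compute rhs = x³ + 3·x + 4 mod 13, then count y ∈ F_13 with y² ≡ rhs.
  x = 0: rhs = 4, matching y values: 2, 11 (2 points).
  x = 1: rhs = 8, matching y values: none (0 points).
  x = 2: rhs = 5, matching y values: none (0 points).
  x = 3: rhs = 1, matching y values: 1, 12 (2 points).
  x = 4: rhs = 2, matching y values: none (0 points).
  x = 5: rhs = 1, matching y values: 1, 12 (2 points).
  x = 6: rhs = 4, matching y values: 2, 11 (2 points).
  x = 7: rhs = 4, matching y values: 2, 11 (2 points).
  x = 8: rhs = 7, matching y values: none (0 points).
  x = 9: rhs = 6, matching y values: none (0 points).
  x = 10: rhs = 7, matching y values: none (0 points).
  x = 11: rhs = 3, matching y values: 4, 9 (2 points).
  x = 12: rhs = 0, matching y values: 0 (1 points).
Total affine count: 13.
Full point count |E(F_13)| = 13 + 1 = 14.
Hasse bound: |14 − (13+1)| = |0| = 0 ≤ 2√13 ≈ 7.2111 ✓.


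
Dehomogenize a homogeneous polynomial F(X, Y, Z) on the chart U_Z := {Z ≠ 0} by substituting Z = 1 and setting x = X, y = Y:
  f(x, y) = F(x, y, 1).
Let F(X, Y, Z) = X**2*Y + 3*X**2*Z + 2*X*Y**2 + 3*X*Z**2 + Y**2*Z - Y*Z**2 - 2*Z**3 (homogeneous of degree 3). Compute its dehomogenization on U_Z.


f(x, y) = x**2*y + 3*x**2 + 2*x*y**2 + 3*x + y**2 - y - 2

On U_Z we set Z = 1. Each monomial c·X^i·Y^j·Z^k in F becomes c·x^i·y^j·1^k = c·x^i·y^j.
Substituting Z = 1: F(X, Y, 1) = x**2*y + 3*x**2 + 2*x*y**2 + 3*x + y**2 - y - 2.
Note: deg(f) ≤ deg(F) = 3; strict inequality happens when F is divisible by Z (lost terms).


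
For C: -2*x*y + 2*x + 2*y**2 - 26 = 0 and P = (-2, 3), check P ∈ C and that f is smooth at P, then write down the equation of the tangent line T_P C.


Tangent line at P: -4*x + 16*y - 56 = 0.

Step 1: f(-2, 3) = 0, so P lies on C.
Step 2: partial derivatives
  f_x(x, y) = 2 - 2*y, f_y(x, y) = -2*x + 4*y.
  f_x(P) = -4, f_y(P) = 16 (gradient nonzero, so P is smooth).
Step 3: tangent line at P: -4·(x − -2) + 16·(y − 3) = 0.
Expanding: -4*x + 16*y - 56 = 0.


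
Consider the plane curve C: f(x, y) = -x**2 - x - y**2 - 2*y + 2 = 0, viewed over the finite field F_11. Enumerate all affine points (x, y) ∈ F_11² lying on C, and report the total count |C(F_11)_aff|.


Affine F_11-points: {(0, 4), (0, 5), (1, 0), (1, 9), (4, 3), (4, 6), (6, 3), (6, 6), (9, 0), (9, 9), (10, 4), (10, 5)}; count = 12.

For each of the 121 pairs (x, y) ∈ F_11², evaluate f(x, y) mod 11. Record the zeros.
  x = 0: [0↦2, 1↦10, 2↦5, 3↦9, 4↦0, 5↦0, 6↦9, 7↦5, 8↦10, 9↦2, 10↦3]  zeros at y ∈ {4, 5}
  x = 1: [0↦0, 1↦8, 2↦3, 3↦7, 4↦9, 5↦9, 6↦7, 7↦3, 8↦8, 9↦0, 10↦1]  zeros at y ∈ {0, 9}
  x = 2: [0↦7, 1↦4, 2↦10, 3↦3, 4↦5, 5↦5, 6↦3, 7↦10, 8↦4, 9↦7, 10↦8]  zeros at y ∈ ∅
  x = 3: [0↦1, 1↦9, 2↦4, 3↦8, 4↦10, 5↦10, 6↦8, 7↦4, 8↦9, 9↦1, 10↦2]  zeros at y ∈ ∅
  x = 4: [0↦4, 1↦1, 2↦7, 3↦0, 4↦2, 5↦2, 6↦0, 7↦7, 8↦1, 9↦4, 10↦5]  zeros at y ∈ {3, 6}
  x = 5: [0↦5, 1↦2, 2↦8, 3↦1, 4↦3, 5↦3, 6↦1, 7↦8, 8↦2, 9↦5, 10↦6]  zeros at y ∈ ∅
  x = 6: [0↦4, 1↦1, 2↦7, 3↦0, 4↦2, 5↦2, 6↦0, 7↦7, 8↦1, 9↦4, 10↦5]  zeros at y ∈ {3, 6}
  x = 7: [0↦1, 1↦9, 2↦4, 3↦8, 4↦10, 5↦10, 6↦8, 7↦4, 8↦9, 9↦1, 10↦2]  zeros at y ∈ ∅
  x = 8: [0↦7, 1↦4, 2↦10, 3↦3, 4↦5, 5↦5, 6↦3, 7↦10, 8↦4, 9↦7, 10↦8]  zeros at y ∈ ∅
  x = 9: [0↦0, 1↦8, 2↦3, 3↦7, 4↦9, 5↦9, 6↦7, 7↦3, 8↦8, 9↦0, 10↦1]  zeros at y ∈ {0, 9}
  x = 10: [0↦2, 1↦10, 2↦5, 3↦9, 4↦0, 5↦0, 6↦9, 7↦5, 8↦10, 9↦2, 10↦3]  zeros at y ∈ {4, 5}
Collecting zeros: affine points = {(0, 4), (0, 5), (1, 0), (1, 9), (4, 3), (4, 6), (6, 3), (6, 6), (9, 0), (9, 9), (10, 4), (10, 5)}.
Total count |C(F_11)_aff| = 12.


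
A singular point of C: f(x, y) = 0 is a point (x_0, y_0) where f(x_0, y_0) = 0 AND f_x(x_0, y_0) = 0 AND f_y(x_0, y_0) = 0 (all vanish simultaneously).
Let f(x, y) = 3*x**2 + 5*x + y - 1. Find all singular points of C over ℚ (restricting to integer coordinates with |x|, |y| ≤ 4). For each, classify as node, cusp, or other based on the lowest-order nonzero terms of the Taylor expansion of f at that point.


No singular points in the scanned grid; C is smooth there.

Compute partial derivatives:
  f_x = 6*x + 5.
  f_y = 1.
f_y = 1 is a nonzero constant, so f_y never vanishes: no point (x, y) can satisfy f = f_x = f_y = 0. In particular no (x, y) ∈ {−4, ..., 4}² is singular; the curve is smooth.


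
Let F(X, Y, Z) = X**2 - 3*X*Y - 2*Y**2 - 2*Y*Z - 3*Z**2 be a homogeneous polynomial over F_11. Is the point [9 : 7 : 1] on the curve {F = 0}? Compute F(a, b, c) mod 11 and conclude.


F(9,7,1) ≡ 8 (mod 11); P is NOT on the curve.

Evaluate F(9, 7, 1) term-by-term (mod 11).
  X**2 ↦ 1·81·1·1 = 81
  -3*X*Y ↦ -3·9·7·1 = -189
  -2*Y**2 ↦ -2·1·49·1 = -98
  -2*Y*Z ↦ -2·1·7·1 = -14
  -3*Z**2 ↦ -3·1·1·1 = -3
Sum: F(9, 7, 1) = (81) + (-189) + (-98) + (-14) + (-3) = -223.
Reducing mod 11: -223 ≡ 8 (mod 11).
Since F(a, b, c) ≡ 8 ≠ 0 (mod 11), P does NOT lie on the curve.


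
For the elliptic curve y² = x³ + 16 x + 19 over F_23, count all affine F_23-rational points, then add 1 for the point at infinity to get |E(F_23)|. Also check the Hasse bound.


Affine points = {(1, 6), (1, 17), (2, 6), (2, 17), (3, 5), (3, 18), (4, 3), (4, 20), (6, 3), (6, 20), (9, 8), (9, 15), (10, 11), (10, 12), (11, 10), (11, 13), (13, 3), (13, 20), (15, 0), (16, 1), (16, 22), (17, 11), (17, 12), (19, 11), (19, 12), (20, 6), (20, 17), (21, 5), (21, 18), (22, 5), (22, 18)}; affine count = 31; |E(F_23)| = 32.

Discriminant check: Δ ∝ 4a³ + 27b² = 4·16³ + 27·19² = 4·4096 + 27·361 ≡ 3 (mod 23). Nonzero ⇒ E is nonsingular.
For each x ∈ F_23, compute rhs = x³ + 16·x + 19 mod 23, then count y ∈ F_23 with y² ≡ rhs.
  x = 0: rhs = 19, matching y values: none (0 points).
  x = 1: rhs = 13, matching y values: 6, 17 (2 points).
  x = 2: rhs = 13, matching y values: 6, 17 (2 points).
  x = 3: rhs = 2, matching y values: 5, 18 (2 points).
  x = 4: rhs = 9, matching y values: 3, 20 (2 points).
  x = 5: rhs = 17, matching y values: none (0 points).
  x = 6: rhs = 9, matching y values: 3, 20 (2 points).
  x = 7: rhs = 14, matching y values: none (0 points).
  x = 8: rhs = 15, matching y values: none (0 points).
  x = 9: rhs = 18, matching y values: 8, 15 (2 points).
  x = 10: rhs = 6, matching y values: 11, 12 (2 points).
  x = 11: rhs = 8, matching y values: 10, 13 (2 points).
  x = 12: rhs = 7, matching y values: none (0 points).
  x = 13: rhs = 9, matching y values: 3, 20 (2 points).
  x = 14: rhs = 20, matching y values: none (0 points).
  x = 15: rhs = 0, matching y values: 0 (1 points).
  x = 16: rhs = 1, matching y values: 1, 22 (2 points).
  x = 17: rhs = 6, matching y values: 11, 12 (2 points).
  x = 18: rhs = 21, matching y values: none (0 points).
  x = 19: rhs = 6, matching y values: 11, 12 (2 points).
  x = 20: rhs = 13, matching y values: 6, 17 (2 points).
  x = 21: rhs = 2, matching y values: 5, 18 (2 points).
  x = 22: rhs = 2, matching y values: 5, 18 (2 points).
Total affine count: 31.
Full point count |E(F_23)| = 31 + 1 = 32.
Hasse bound: |32 − (23+1)| = |8| = 8 ≤ 2√23 ≈ 9.5917 ✓.


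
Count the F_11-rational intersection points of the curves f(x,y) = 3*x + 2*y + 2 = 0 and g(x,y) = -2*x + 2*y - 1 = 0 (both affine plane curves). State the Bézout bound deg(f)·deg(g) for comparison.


Common zeros: {(6, 1)}; count = 1; Bézout bound = 1.

deg(f) = 1, deg(g) = 1, so Bézout bound = 1.
Scan x ∈ F_11. For each x, list the y ∈ F_11 with f(x, y) ≡ 0 and those with g(x, y) ≡ 0 (mod 11); the common zeros in that column are the intersection.
  x = 0: f ≡ 0 at y ∈ {10}; g ≡ 0 at y ∈ {6}; common: ∅.
  x = 1: f ≡ 0 at y ∈ {3}; g ≡ 0 at y ∈ {7}; common: ∅.
  x = 2: f ≡ 0 at y ∈ {7}; g ≡ 0 at y ∈ {8}; common: ∅.
  x = 3: f ≡ 0 at y ∈ {0}; g ≡ 0 at y ∈ {9}; common: ∅.
  x = 4: f ≡ 0 at y ∈ {4}; g ≡ 0 at y ∈ {10}; common: ∅.
  x = 5: f ≡ 0 at y ∈ {8}; g ≡ 0 at y ∈ {0}; common: ∅.
  x = 6: f ≡ 0 at y ∈ {1}; g ≡ 0 at y ∈ {1}; common: {1}.
  x = 7: f ≡ 0 at y ∈ {5}; g ≡ 0 at y ∈ {2}; common: ∅.
  x = 8: f ≡ 0 at y ∈ {9}; g ≡ 0 at y ∈ {3}; common: ∅.
  x = 9: f ≡ 0 at y ∈ {2}; g ≡ 0 at y ∈ {4}; common: ∅.
  x = 10: f ≡ 0 at y ∈ {6}; g ≡ 0 at y ∈ {5}; common: ∅.
Collecting: common zeros = {(6, 1)}, so the count is 1.
Comparison with the Bézout bound: 1 ≤ 1 = deg(f)·deg(g), as expected for curves with no common component (the bound is attained).


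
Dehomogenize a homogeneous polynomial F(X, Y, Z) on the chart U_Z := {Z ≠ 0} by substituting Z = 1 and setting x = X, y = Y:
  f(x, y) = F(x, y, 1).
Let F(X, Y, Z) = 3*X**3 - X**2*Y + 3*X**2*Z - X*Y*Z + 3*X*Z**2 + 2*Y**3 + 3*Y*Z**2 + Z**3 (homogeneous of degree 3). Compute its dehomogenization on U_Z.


f(x, y) = 3*x**3 - x**2*y + 3*x**2 - x*y + 3*x + 2*y**3 + 3*y + 1

On U_Z we set Z = 1. Each monomial c·X^i·Y^j·Z^k in F becomes c·x^i·y^j·1^k = c·x^i·y^j.
Substituting Z = 1: F(X, Y, 1) = 3*x**3 - x**2*y + 3*x**2 - x*y + 3*x + 2*y**3 + 3*y + 1.
Note: deg(f) ≤ deg(F) = 3; strict inequality happens when F is divisible by Z (lost terms).


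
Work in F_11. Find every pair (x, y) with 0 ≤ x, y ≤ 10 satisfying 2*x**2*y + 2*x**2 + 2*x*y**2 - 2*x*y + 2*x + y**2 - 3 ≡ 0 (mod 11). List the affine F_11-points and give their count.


Affine F_11-points: {(0, 5), (0, 6), (2, 3), (2, 5), (4, 2), (4, 10), (5, 6), (6, 1), (6, 2), (10, 1), (10, 3)}; count = 11.

For each of the 121 pairs (x, y) ∈ F_11², evaluate f(x, y) mod 11. Record the zeros.
  x = 0: [0↦8, 1↦9, 2↦1, 3↦6, 4↦2, 5↦0, 6↦0, 7↦2, 8↦6, 9↦1, 10↦9]  zeros at y ∈ {5, 6}
  x = 1: [0↦1, 1↦4, 2↦2, 3↦6, 4↦5, 5↦10, 6↦10, 7↦5, 8↦6, 9↦2, 10↦4]  zeros at y ∈ ∅
  x = 2: [0↦9, 1↦7, 2↦4, 3↦0, 4↦6, 5↦0, 6↦4, 7↦7, 8↦9, 9↦10, 10↦10]  zeros at y ∈ {3, 5}
  x = 3: [0↦10, 1↦7, 2↦7, 3↦10, 4↦5, 5↦3, 6↦4, 7↦8, 8↦4, 9↦3, 10↦5]  zeros at y ∈ ∅
  x = 4: [0↦4, 1↦4, 2↦0, 3↦3, 4↦2, 5↦8, 6↦10, 7↦8, 8↦2, 9↦3, 10↦0]  zeros at y ∈ {2, 10}
  x = 5: [0↦2, 1↦9, 2↦5, 3↦1, 4↦8, 5↦4, 6↦0, 7↦7, 8↦3, 9↦10, 10↦6]  zeros at y ∈ {6}
  x = 6: [0↦4, 1↦0, 2↦0, 3↦4, 4↦1, 5↦2, 6↦7, 7↦5, 8↦7, 9↦2, 10↦1]  zeros at y ∈ {1, 2}
  x = 7: [0↦10, 1↦10, 2↦7, 3↦1, 4↦3, 5↦2, 6↦9, 7↦2, 8↦3, 9↦1, 10↦7]  zeros at y ∈ ∅
  x = 8: [0↦9, 1↦6, 2↦4, 3↦3, 4↦3, 5↦4, 6↦6, 7↦9, 8↦2, 9↦7, 10↦2]  zeros at y ∈ ∅
  x = 9: [0↦1, 1↦10, 2↦2, 3↦10, 4↦1, 5↦8, 6↦9, 7↦4, 8↦4, 9↦9, 10↦8]  zeros at y ∈ ∅
  x = 10: [0↦8, 1↦0, 2↦1, 3↦0, 4↦8, 5↦3, 6↦7, 7↦9, 8↦9, 9↦7, 10↦3]  zeros at y ∈ {1, 3}
Collecting zeros: affine points = {(0, 5), (0, 6), (2, 3), (2, 5), (4, 2), (4, 10), (5, 6), (6, 1), (6, 2), (10, 1), (10, 3)}.
Total count |C(F_11)_aff| = 11.


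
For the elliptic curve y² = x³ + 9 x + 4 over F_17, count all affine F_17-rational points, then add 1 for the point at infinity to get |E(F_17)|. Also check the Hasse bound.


Affine points = {(0, 2), (0, 15), (2, 8), (2, 9), (4, 6), (4, 11), (5, 2), (5, 15), (6, 6), (6, 11), (7, 6), (7, 11), (9, 7), (9, 10), (12, 2), (12, 15), (14, 1), (14, 16)}; affine count = 18; |E(F_17)| = 19.

Discriminant check: Δ ∝ 4a³ + 27b² = 4·9³ + 27·4² = 4·729 + 27·16 ≡ 16 (mod 17). Nonzero ⇒ E is nonsingular.
For each x ∈ F_17, compute rhs = x³ + 9·x + 4 mod 17, then count y ∈ F_17 with y² ≡ rhs.
  x = 0: rhs = 4, matching y values: 2, 15 (2 points).
  x = 1: rhs = 14, matching y values: none (0 points).
  x = 2: rhs = 13, matching y values: 8, 9 (2 points).
  x = 3: rhs = 7, matching y values: none (0 points).
  x = 4: rhs = 2, matching y values: 6, 11 (2 points).
  x = 5: rhs = 4, matching y values: 2, 15 (2 points).
  x = 6: rhs = 2, matching y values: 6, 11 (2 points).
  x = 7: rhs = 2, matching y values: 6, 11 (2 points).
  x = 8: rhs = 10, matching y values: none (0 points).
  x = 9: rhs = 15, matching y values: 7, 10 (2 points).
  x = 10: rhs = 6, matching y values: none (0 points).
  x = 11: rhs = 6, matching y values: none (0 points).
  x = 12: rhs = 4, matching y values: 2, 15 (2 points).
  x = 13: rhs = 6, matching y values: none (0 points).
  x = 14: rhs = 1, matching y values: 1, 16 (2 points).
  x = 15: rhs = 12, matching y values: none (0 points).
  x = 16: rhs = 11, matching y values: none (0 points).
Total affine count: 18.
Full point count |E(F_17)| = 18 + 1 = 19.
Hasse bound: |19 − (17+1)| = |1| = 1 ≤ 2√17 ≈ 8.2462 ✓.


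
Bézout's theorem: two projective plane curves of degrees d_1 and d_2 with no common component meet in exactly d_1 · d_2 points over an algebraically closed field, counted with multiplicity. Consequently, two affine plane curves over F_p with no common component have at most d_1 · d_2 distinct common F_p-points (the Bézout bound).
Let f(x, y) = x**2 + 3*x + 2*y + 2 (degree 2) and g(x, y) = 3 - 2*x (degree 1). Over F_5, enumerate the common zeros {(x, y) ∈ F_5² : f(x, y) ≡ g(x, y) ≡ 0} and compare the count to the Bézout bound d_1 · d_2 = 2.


Common zeros: {(4, 0)}; count = 1; Bézout bound = 2.

deg(f) = 2, deg(g) = 1, so Bézout bound = 2.
Scan x ∈ F_5. For each x, list the y ∈ F_5 with f(x, y) ≡ 0 and those with g(x, y) ≡ 0 (mod 5); the common zeros in that column are the intersection.
  x = 0: f ≡ 0 at y ∈ {4}; g ≡ 0 at y ∈ ∅; common: ∅.
  x = 1: f ≡ 0 at y ∈ {2}; g ≡ 0 at y ∈ ∅; common: ∅.
  x = 2: f ≡ 0 at y ∈ {4}; g ≡ 0 at y ∈ ∅; common: ∅.
  x = 3: f ≡ 0 at y ∈ {0}; g ≡ 0 at y ∈ ∅; common: ∅.
  x = 4: f ≡ 0 at y ∈ {0}; g ≡ 0 at y ∈ {0, 1, 2, 3, 4}; common: {0}.
Collecting: common zeros = {(4, 0)}, so the count is 1.
Comparison with the Bézout bound: 1 ≤ 2 = deg(f)·deg(g), as expected for curves with no common component (the affine F_5-count falls short of the bound because intersections may lie at infinity, over extension fields, or carry multiplicity).


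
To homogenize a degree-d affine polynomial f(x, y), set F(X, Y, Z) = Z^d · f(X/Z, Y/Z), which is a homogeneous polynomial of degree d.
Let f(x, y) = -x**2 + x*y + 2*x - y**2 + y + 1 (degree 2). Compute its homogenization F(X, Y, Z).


F(X, Y, Z) = -X**2 + X*Y + 2*X*Z - Y**2 + Y*Z + Z**2

deg(f) = 2.
Substitute x = X/Z, y = Y/Z into f, then multiply by Z^2.
  monomial -1·x^2·y^0 ↦ -1·X^2·Y^0·Z^0.
  monomial 1·x^1·y^1 ↦ 1·X^1·Y^1·Z^0.
  monomial 2·x^1·y^0 ↦ 2·X^1·Y^0·Z^1.
  monomial -1·x^0·y^2 ↦ -1·X^0·Y^2·Z^0.
  monomial 1·x^0·y^1 ↦ 1·X^0·Y^1·Z^1.
  monomial 1·x^0·y^0 ↦ 1·X^0·Y^0·Z^2.
Collecting: F(X, Y, Z) = -X**2 + X*Y + 2*X*Z - Y**2 + Y*Z + Z**2.
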